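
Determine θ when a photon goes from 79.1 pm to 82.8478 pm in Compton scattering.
123.00°

First find the wavelength shift:
Δλ = λ' - λ = 82.8478 - 79.1 = 3.7478 pm

Using Δλ = λ_C(1 - cos θ), with λ_C = h/(m_e·c) ≈ 2.42631024 pm:
cos θ = 1 - Δλ/λ_C
cos θ = 1 - 3.7478/2.42631024
cos θ = -0.544650

θ = arccos(-0.544650)
θ = 123.00°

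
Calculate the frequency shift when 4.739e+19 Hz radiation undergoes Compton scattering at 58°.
7.239e+18 Hz (decrease)

Convert frequency to wavelength (c = 299792458 m/s):
λ₀ = c/f₀ = 299792458/4.739e+19 = 6.3260700e-12 m = 6.3261 pm

Calculate Compton shift:
Δλ = λ_C(1 - cos(58°)) = 1.1406 pm

Final wavelength:
λ' = λ₀ + Δλ = 6.3261 + 1.1406 = 7.4666 pm

Final frequency:
f' = c/λ' = 299792458/7.4666317e-12 = 4.0150964e+19 Hz

Frequency shift (decrease):
Δf = f₀ - f' = 4.739e+19 - 4.0150964e+19 = 7.239e+18 Hz

(Intermediate values are shown rounded; full precision is carried through to the final answer.)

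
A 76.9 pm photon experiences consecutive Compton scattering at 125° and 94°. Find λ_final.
83.3135 pm

Apply Compton shift twice:

First scattering at θ₁ = 125°:
Δλ₁ = λ_C(1 - cos(125°))
Δλ₁ = 2.4263 × 1.5736
Δλ₁ = 3.8180 pm

After first scattering:
λ₁ = 76.9 + 3.8180 = 80.7180 pm

Second scattering at θ₂ = 94°:
Δλ₂ = λ_C(1 - cos(94°))
Δλ₂ = 2.4263 × 1.0698
Δλ₂ = 2.5956 pm

Final wavelength:
λ₂ = 80.7180 + 2.5956 = 83.3135 pm

Total shift: Δλ_total = 3.8180 + 2.5956 = 6.4135 pm

(Intermediate values are shown rounded; full precision is carried through to the final answer.)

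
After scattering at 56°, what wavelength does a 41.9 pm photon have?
42.9695 pm

Using the Compton scattering formula:
λ' = λ + Δλ = λ + λ_C(1 - cos θ)

Given:
- Initial wavelength λ = 41.9 pm
- Scattering angle θ = 56°
- Compton wavelength λ_C ≈ 2.4263 pm

Calculate the shift:
Δλ = 2.4263 × (1 - cos(56°))
Δλ = 2.4263 × 0.4408
Δλ = 1.0695 pm

Final wavelength:
λ' = 41.9 + 1.0695 = 42.9695 pm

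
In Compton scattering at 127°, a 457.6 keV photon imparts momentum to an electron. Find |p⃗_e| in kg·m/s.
3.1539e-22 kg·m/s

The electron is initially at rest, so by conservation of momentum:
p⃗_e = p⃗₀ − p⃗'  (incident photon momentum minus scattered photon momentum)

Photon momentum magnitudes (p = h/λ = E/c):
λ₀ = hc/E₀ = 2.7094 pm → p₀ = h/λ₀ = 2.4455e-22 kg·m/s
Δλ = λ_C(1 − cos 127°) = 3.8865 pm
λ' = 6.5959 pm → p' = h/λ' = 1.0046e-22 kg·m/s

The scattered photon makes angle θ = 127° with the incident direction, so by the law of cosines:
|p⃗_e|² = p₀² + p'² − 2p₀p'cos θ
|p⃗_e|² = (2.4455e-22)² + (1.0046e-22)² − 2·2.4455e-22·1.0046e-22·cos(127°)
|p⃗_e| = 3.1539e-22 kg·m/s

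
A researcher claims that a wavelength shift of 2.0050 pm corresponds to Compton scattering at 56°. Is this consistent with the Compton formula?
No, inconsistent

Calculate the expected shift for θ = 56°:

Δλ_expected = λ_C(1 - cos(56°))
Δλ_expected = 2.4263 × (1 - cos(56°))
Δλ_expected = 2.4263 × 0.4408
Δλ_expected = 1.0695 pm

Given shift: 2.0050 pm
Expected shift: 1.0695 pm
Difference: 0.9355 pm

The values do not match. The given shift corresponds to θ ≈ 80.0°, not 56°.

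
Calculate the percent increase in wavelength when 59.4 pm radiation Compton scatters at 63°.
2.2303%

Calculate the Compton shift:
Δλ = λ_C(1 - cos(63°))
Δλ = 2.4263 × (1 - cos(63°))
Δλ = 2.4263 × 0.5460
Δλ = 1.3248 pm

Percentage change:
(Δλ/λ₀) × 100 = (1.3248/59.4) × 100
= 2.2303%

(Intermediate values are shown rounded; full precision is carried through to the final answer.)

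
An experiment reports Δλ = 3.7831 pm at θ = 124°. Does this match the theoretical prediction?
Yes, consistent

Calculate the expected shift for θ = 124°:

Δλ_expected = λ_C(1 - cos(124°))
Δλ_expected = 2.4263 × (1 - cos(124°))
Δλ_expected = 2.4263 × 1.5592
Δλ_expected = 3.7831 pm

Given shift: 3.7831 pm
Expected shift: 3.7831 pm
Difference: 0.0000 pm

The values match. This is consistent with Compton scattering at the stated angle.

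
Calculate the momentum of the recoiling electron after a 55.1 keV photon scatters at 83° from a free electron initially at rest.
3.7385e-23 kg·m/s

The electron is initially at rest, so by conservation of momentum:
p⃗_e = p⃗₀ − p⃗'  (incident photon momentum minus scattered photon momentum)

Photon momentum magnitudes (p = h/λ = E/c):
λ₀ = hc/E₀ = 22.5017 pm → p₀ = h/λ₀ = 2.9447e-23 kg·m/s
Δλ = λ_C(1 − cos 83°) = 2.1306 pm
λ' = 24.6323 pm → p' = h/λ' = 2.6900e-23 kg·m/s

The scattered photon makes angle θ = 83° with the incident direction, so by the law of cosines:
|p⃗_e|² = p₀² + p'² − 2p₀p'cos θ
|p⃗_e|² = (2.9447e-23)² + (2.6900e-23)² − 2·2.9447e-23·2.6900e-23·cos(83°)
|p⃗_e| = 3.7385e-23 kg·m/s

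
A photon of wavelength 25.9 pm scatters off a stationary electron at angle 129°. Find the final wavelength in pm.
29.8532 pm

Using the Compton scattering formula:
λ' = λ + Δλ = λ + λ_C(1 - cos θ)

Given:
- Initial wavelength λ = 25.9 pm
- Scattering angle θ = 129°
- Compton wavelength λ_C ≈ 2.4263 pm

Calculate the shift:
Δλ = 2.4263 × (1 - cos(129°))
Δλ = 2.4263 × 1.6293
Δλ = 3.9532 pm

Final wavelength:
λ' = 25.9 + 3.9532 = 29.8532 pm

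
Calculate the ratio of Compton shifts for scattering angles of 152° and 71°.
152° produces the larger shift by a factor of 2.792

Calculate both shifts using Δλ = λ_C(1 - cos θ):

For θ₁ = 71°:
Δλ₁ = 2.4263 × (1 - cos(71°))
Δλ₁ = 2.4263 × 0.6744
Δλ₁ = 1.6364 pm

For θ₂ = 152°:
Δλ₂ = 2.4263 × (1 - cos(152°))
Δλ₂ = 2.4263 × 1.8829
Δλ₂ = 4.5686 pm

The 152° angle produces the larger shift.
Ratio: 4.5686/1.6364 = 2.792

(Intermediate values are shown rounded; full precision is carried through to the final answer.)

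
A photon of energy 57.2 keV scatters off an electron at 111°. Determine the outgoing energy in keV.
49.6505 keV

First convert energy to wavelength:
λ = hc/E, with hc ≈ 1239.842 keV·pm (i.e. 1239.842 eV·nm)

For E = 57.2 keV = 57200 eV:
λ = 1239.842 keV·pm / 57.2 keV
λ = 21.6756 pm

Calculate the Compton shift:
Δλ = λ_C(1 - cos(111°)) = 2.4263 × 1.3584
Δλ = 3.2958 pm

Final wavelength:
λ' = 21.6756 + 3.2958 = 24.9714 pm

Final energy:
E' = hc/λ' = 1239.842 / 24.9714 = 49.6505 keV

(Intermediate values are shown rounded; full precision is carried through to the final answer.)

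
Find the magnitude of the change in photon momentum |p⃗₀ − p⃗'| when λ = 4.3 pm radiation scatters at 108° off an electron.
2.0010e-22 kg·m/s

Photon momentum magnitude is p = h/λ.

Initial momentum:
p₀ = h/λ = 6.6261e-34/4.3000e-12 = 1.5409e-22 kg·m/s

After scattering:
λ' = λ + Δλ = 4.3 + 3.1761 = 7.4761 pm
p' = h/λ' = 6.6261e-34/7.4761e-12 = 8.8630e-23 kg·m/s

Momentum is a vector; the scattered photon's direction makes angle θ = 108° with the incident direction. The magnitude of the vector change Δp⃗ = p⃗₀ − p⃗' is found from the law of cosines:
|Δp⃗|² = p₀² + p'² − 2p₀p'cos θ
|Δp⃗|² = (1.5409e-22)² + (8.8630e-23)² − 2·1.5409e-22·8.8630e-23·cos(108°)
|Δp⃗| = 2.0010e-22 kg·m/s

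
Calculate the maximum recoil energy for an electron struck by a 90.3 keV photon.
23.5804 keV

Maximum energy transfer occurs at θ = 180° (backscattering).

Initial photon: E₀ = 90.3 keV → λ₀ = 13.7303 pm

Maximum Compton shift (at 180°):
Δλ_max = 2λ_C = 2 × 2.4263 = 4.8526 pm

Final wavelength:
λ' = 13.7303 + 4.8526 = 18.5829 pm

Minimum photon energy (maximum energy to electron):
E'_min = hc/λ' = 66.7196 keV

Maximum electron kinetic energy:
K_max = E₀ - E'_min = 90.3000 - 66.7196 = 23.5804 keV

(Intermediate values are shown rounded; full precision is carried through to the final answer.)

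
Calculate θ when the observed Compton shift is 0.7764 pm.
47.16°

From the Compton formula Δλ = λ_C(1 - cos θ), we can solve for θ:

cos θ = 1 - Δλ/λ_C

Given:
- Δλ = 0.7764 pm
- λ_C = h/(m_e·c) ≈ 2.42631024 pm

cos θ = 1 - 0.7764/2.42631024
cos θ = 1 - 0.319992
cos θ = 0.680008

θ = arccos(0.680008)
θ = 47.16°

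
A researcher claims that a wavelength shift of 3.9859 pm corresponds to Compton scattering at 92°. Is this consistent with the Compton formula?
No, inconsistent

Calculate the expected shift for θ = 92°:

Δλ_expected = λ_C(1 - cos(92°))
Δλ_expected = 2.4263 × (1 - cos(92°))
Δλ_expected = 2.4263 × 1.0349
Δλ_expected = 2.5110 pm

Given shift: 3.9859 pm
Expected shift: 2.5110 pm
Difference: 1.4749 pm

The values do not match. The given shift corresponds to θ ≈ 130.0°, not 92°.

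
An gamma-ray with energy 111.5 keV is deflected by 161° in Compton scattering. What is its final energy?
78.2724 keV

First convert energy to wavelength:
λ = hc/E, with hc ≈ 1239.842 keV·pm (i.e. 1239.842 eV·nm)

For E = 111.5 keV = 111500 eV:
λ = 1239.842 keV·pm / 111.5 keV
λ = 11.1197 pm

Calculate the Compton shift:
Δλ = λ_C(1 - cos(161°)) = 2.4263 × 1.9455
Δλ = 4.7204 pm

Final wavelength:
λ' = 11.1197 + 4.7204 = 15.8401 pm

Final energy:
E' = hc/λ' = 1239.842 / 15.8401 = 78.2724 keV

(Intermediate values are shown rounded; full precision is carried through to the final answer.)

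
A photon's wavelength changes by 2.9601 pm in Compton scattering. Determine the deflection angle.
102.71°

From the Compton formula Δλ = λ_C(1 - cos θ), we can solve for θ:

cos θ = 1 - Δλ/λ_C

Given:
- Δλ = 2.9601 pm
- λ_C = h/(m_e·c) ≈ 2.42631024 pm

cos θ = 1 - 2.9601/2.42631024
cos θ = 1 - 1.220001
cos θ = -0.220001

θ = arccos(-0.220001)
θ = 102.71°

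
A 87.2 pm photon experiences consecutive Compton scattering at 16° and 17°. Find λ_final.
87.4000 pm

Apply Compton shift twice:

First scattering at θ₁ = 16°:
Δλ₁ = λ_C(1 - cos(16°))
Δλ₁ = 2.4263 × 0.0387
Δλ₁ = 0.0940 pm

After first scattering:
λ₁ = 87.2 + 0.0940 = 87.2940 pm

Second scattering at θ₂ = 17°:
Δλ₂ = λ_C(1 - cos(17°))
Δλ₂ = 2.4263 × 0.0437
Δλ₂ = 0.1060 pm

Final wavelength:
λ₂ = 87.2940 + 0.1060 = 87.4000 pm

Total shift: Δλ_total = 0.0940 + 0.1060 = 0.2000 pm

(Intermediate values are shown rounded; full precision is carried through to the final answer.)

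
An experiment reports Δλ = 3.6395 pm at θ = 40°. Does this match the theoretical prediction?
No, inconsistent

Calculate the expected shift for θ = 40°:

Δλ_expected = λ_C(1 - cos(40°))
Δλ_expected = 2.4263 × (1 - cos(40°))
Δλ_expected = 2.4263 × 0.2340
Δλ_expected = 0.5676 pm

Given shift: 3.6395 pm
Expected shift: 0.5676 pm
Difference: 3.0718 pm

The values do not match. The given shift corresponds to θ ≈ 120.0°, not 40°.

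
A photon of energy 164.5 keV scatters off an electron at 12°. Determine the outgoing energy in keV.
163.3509 keV

First convert energy to wavelength:
λ = hc/E, with hc ≈ 1239.842 keV·pm (i.e. 1239.842 eV·nm)

For E = 164.5 keV = 164500 eV:
λ = 1239.842 keV·pm / 164.5 keV
λ = 7.5370 pm

Calculate the Compton shift:
Δλ = λ_C(1 - cos(12°)) = 2.4263 × 0.0219
Δλ = 0.0530 pm

Final wavelength:
λ' = 7.5370 + 0.0530 = 7.5901 pm

Final energy:
E' = hc/λ' = 1239.842 / 7.5901 = 163.3509 keV

(Intermediate values are shown rounded; full precision is carried through to the final answer.)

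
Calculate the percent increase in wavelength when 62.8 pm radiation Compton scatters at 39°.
0.8610%

Calculate the Compton shift:
Δλ = λ_C(1 - cos(39°))
Δλ = 2.4263 × (1 - cos(39°))
Δλ = 2.4263 × 0.2229
Δλ = 0.5407 pm

Percentage change:
(Δλ/λ₀) × 100 = (0.5407/62.8) × 100
= 0.8610%

(Intermediate values are shown rounded; full precision is carried through to the final answer.)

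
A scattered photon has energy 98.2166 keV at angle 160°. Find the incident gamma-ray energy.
156.6000 keV

Convert final energy to wavelength (hc ≈ 1239.842 keV·pm):
λ' = hc/E' = 1239.842 / 98.2166 = 12.6235 pm

Calculate the Compton shift:
Δλ = λ_C(1 - cos(160°))
Δλ = 2.4263 × (1 - cos(160°))
Δλ = 4.7063 pm

Initial wavelength:
λ = λ' - Δλ = 12.6235 - 4.7063 = 7.9173 pm

Initial energy:
E = hc/λ = 1239.842 / 7.9173 = 156.6000 keV

(Intermediate values are shown rounded; full precision is carried through to the final answer.)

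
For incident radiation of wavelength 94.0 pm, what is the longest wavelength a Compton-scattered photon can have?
98.8526 pm (at θ = 180°)

The Compton shift is Δλ = λ_C(1 − cos θ).

Since cos θ ranges from −1 to 1, the factor (1 − cos θ) ranges from 0 to 2; the maximum shift occurs at θ = 180° (backscattering):
Δλ_max = 2λ_C = 2 × 2.4263 pm = 4.8526 pm

Maximum scattered wavelength:
λ'_max = λ₀ + Δλ_max = 94.0 + 4.8526 = 98.8526 pm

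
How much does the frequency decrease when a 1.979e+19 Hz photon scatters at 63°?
1.592e+18 Hz (decrease)

Convert frequency to wavelength (c = 299792458 m/s):
λ₀ = c/f₀ = 299792458/1.979e+19 = 1.5148684e-11 m = 15.1487 pm

Calculate Compton shift:
Δλ = λ_C(1 - cos(63°)) = 1.3248 pm

Final wavelength:
λ' = λ₀ + Δλ = 15.1487 + 1.3248 = 16.4735 pm

Final frequency:
f' = c/λ' = 299792458/1.6473473e-11 = 1.8198498e+19 Hz

Frequency shift (decrease):
Δf = f₀ - f' = 1.979e+19 - 1.8198498e+19 = 1.592e+18 Hz

(Intermediate values are shown rounded; full precision is carried through to the final answer.)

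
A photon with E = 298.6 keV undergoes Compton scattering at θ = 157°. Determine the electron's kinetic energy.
157.8995 keV

By energy conservation: K_e = E_initial - E_final

First find the scattered photon energy:
Initial wavelength: λ = hc/E = 4.1522 pm
Compton shift: Δλ = λ_C(1 - cos(157°)) = 4.6597 pm
Final wavelength: λ' = 4.1522 + 4.6597 = 8.8119 pm
Final photon energy: E' = hc/λ' = 140.7005 keV

Electron kinetic energy:
K_e = E - E' = 298.6000 - 140.7005 = 157.8995 keV

(Intermediate values are shown rounded; full precision is carried through to the final answer.)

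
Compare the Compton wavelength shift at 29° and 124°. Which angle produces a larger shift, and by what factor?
124° produces the larger shift by a factor of 12.436

Calculate both shifts using Δλ = λ_C(1 - cos θ):

For θ₁ = 29°:
Δλ₁ = 2.4263 × (1 - cos(29°))
Δλ₁ = 2.4263 × 0.1254
Δλ₁ = 0.3042 pm

For θ₂ = 124°:
Δλ₂ = 2.4263 × (1 - cos(124°))
Δλ₂ = 2.4263 × 1.5592
Δλ₂ = 3.7831 pm

The 124° angle produces the larger shift.
Ratio: 3.7831/0.3042 = 12.436

(Intermediate values are shown rounded; full precision is carried through to the final answer.)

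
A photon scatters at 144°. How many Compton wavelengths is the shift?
1.8090 λ_C

The Compton shift formula is:
Δλ = λ_C(1 - cos θ)

Dividing both sides by λ_C:
Δλ/λ_C = 1 - cos θ

For θ = 144°:
Δλ/λ_C = 1 - cos(144°)
Δλ/λ_C = 1 - -0.8090
Δλ/λ_C = 1.8090

This means the shift is 1.8090 × λ_C = 4.3892 pm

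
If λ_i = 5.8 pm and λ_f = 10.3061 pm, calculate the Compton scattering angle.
149.00°

First find the wavelength shift:
Δλ = λ' - λ = 10.3061 - 5.8 = 4.5061 pm

Using Δλ = λ_C(1 - cos θ), with λ_C = h/(m_e·c) ≈ 2.42631024 pm:
cos θ = 1 - Δλ/λ_C
cos θ = 1 - 4.5061/2.42631024
cos θ = -0.857182

θ = arccos(-0.857182)
θ = 149.00°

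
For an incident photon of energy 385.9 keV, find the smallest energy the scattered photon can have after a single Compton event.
153.7221 keV (at θ = 180°)

The scattered photon has minimum energy when its wavelength is maximum, i.e., when the Compton shift Δλ = λ_C(1 − cos θ) is maximum. This occurs at θ = 180° (backscattering), giving Δλ_max = 2λ_C = 4.8526 pm.

Initial wavelength: λ₀ = hc/E₀ = 3.2129 pm
Maximum final wavelength: λ'_max = λ₀ + 2λ_C = 3.2129 + 4.8526 = 8.0655 pm
Minimum final energy: E'_min = hc/λ'_max = 153.7221 keV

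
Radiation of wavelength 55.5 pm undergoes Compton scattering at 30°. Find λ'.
55.8251 pm

Using the Compton formula: λ' = λ + λ_C(1 − cos θ)

For θ = 30°, cos θ = √3/2 (exact) ≈ 0.8660, so:
1 − cos 30° = 1 − (√3/2) ≈ 0.1340

Δλ = λ_C × 0.1340 = 2.4263 × 0.1340 = 0.3251 pm

λ' = 55.5 + 0.3251 = 55.8251 pm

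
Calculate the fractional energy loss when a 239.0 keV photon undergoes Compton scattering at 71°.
0.2398 (or 23.98%)

Calculate initial and final photon energies:

Initial: E₀ = 239.0 keV → λ₀ = 5.1876 pm
Compton shift: Δλ = 1.6364 pm
Final wavelength: λ' = 6.8240 pm
Final energy: E' = 181.6883 keV

Fractional energy loss:
(E₀ - E')/E₀ = (239.0000 - 181.6883)/239.0000
= 57.3117/239.0000
= 0.2398
= 23.98%

(Intermediate values are shown rounded; full precision is carried through to the final answer.)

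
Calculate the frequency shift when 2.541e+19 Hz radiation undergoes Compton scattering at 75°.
3.361e+18 Hz (decrease)

Convert frequency to wavelength (c = 299792458 m/s):
λ₀ = c/f₀ = 299792458/2.541e+19 = 1.1798208e-11 m = 11.7982 pm

Calculate Compton shift:
Δλ = λ_C(1 - cos(75°)) = 1.7983 pm

Final wavelength:
λ' = λ₀ + Δλ = 11.7982 + 1.7983 = 13.5965 pm

Final frequency:
f' = c/λ' = 299792458/1.3596543e-11 = 2.2049168e+19 Hz

Frequency shift (decrease):
Δf = f₀ - f' = 2.541e+19 - 2.2049168e+19 = 3.361e+18 Hz

(Intermediate values are shown rounded; full precision is carried through to the final answer.)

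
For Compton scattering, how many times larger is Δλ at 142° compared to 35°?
142° produces the larger shift by a factor of 9.887

Calculate both shifts using Δλ = λ_C(1 - cos θ):

For θ₁ = 35°:
Δλ₁ = 2.4263 × (1 - cos(35°))
Δλ₁ = 2.4263 × 0.1808
Δλ₁ = 0.4388 pm

For θ₂ = 142°:
Δλ₂ = 2.4263 × (1 - cos(142°))
Δλ₂ = 2.4263 × 1.7880
Δλ₂ = 4.3383 pm

The 142° angle produces the larger shift.
Ratio: 4.3383/0.4388 = 9.887

(Intermediate values are shown rounded; full precision is carried through to the final answer.)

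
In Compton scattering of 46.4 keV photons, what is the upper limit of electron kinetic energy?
7.1314 keV

Maximum energy transfer occurs at θ = 180° (backscattering).

Initial photon: E₀ = 46.4 keV → λ₀ = 26.7207 pm

Maximum Compton shift (at 180°):
Δλ_max = 2λ_C = 2 × 2.4263 = 4.8526 pm

Final wavelength:
λ' = 26.7207 + 4.8526 = 31.5734 pm

Minimum photon energy (maximum energy to electron):
E'_min = hc/λ' = 39.2686 keV

Maximum electron kinetic energy:
K_max = E₀ - E'_min = 46.4000 - 39.2686 = 7.1314 keV

(Intermediate values are shown rounded; full precision is carried through to the final answer.)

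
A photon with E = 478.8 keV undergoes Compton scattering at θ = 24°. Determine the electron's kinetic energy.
35.8796 keV

By energy conservation: K_e = E_initial - E_final

First find the scattered photon energy:
Initial wavelength: λ = hc/E = 2.5895 pm
Compton shift: Δλ = λ_C(1 - cos(24°)) = 0.2098 pm
Final wavelength: λ' = 2.5895 + 0.2098 = 2.7992 pm
Final photon energy: E' = hc/λ' = 442.9204 keV

Electron kinetic energy:
K_e = E - E' = 478.8000 - 442.9204 = 35.8796 keV

(Intermediate values are shown rounded; full precision is carried through to the final answer.)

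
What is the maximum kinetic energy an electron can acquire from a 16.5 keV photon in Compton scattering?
1.0009 keV

Maximum energy transfer occurs at θ = 180° (backscattering).

Initial photon: E₀ = 16.5 keV → λ₀ = 75.1419 pm

Maximum Compton shift (at 180°):
Δλ_max = 2λ_C = 2 × 2.4263 = 4.8526 pm

Final wavelength:
λ' = 75.1419 + 4.8526 = 79.9946 pm

Minimum photon energy (maximum energy to electron):
E'_min = hc/λ' = 15.4991 keV

Maximum electron kinetic energy:
K_max = E₀ - E'_min = 16.5000 - 15.4991 = 1.0009 keV

(Intermediate values are shown rounded; full precision is carried through to the final answer.)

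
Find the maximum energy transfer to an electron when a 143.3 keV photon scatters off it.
51.4918 keV

Maximum energy transfer occurs at θ = 180° (backscattering).

Initial photon: E₀ = 143.3 keV → λ₀ = 8.6521 pm

Maximum Compton shift (at 180°):
Δλ_max = 2λ_C = 2 × 2.4263 = 4.8526 pm

Final wavelength:
λ' = 8.6521 + 4.8526 = 13.5047 pm

Minimum photon energy (maximum energy to electron):
E'_min = hc/λ' = 91.8082 keV

Maximum electron kinetic energy:
K_max = E₀ - E'_min = 143.3000 - 91.8082 = 51.4918 keV

(Intermediate values are shown rounded; full precision is carried through to the final answer.)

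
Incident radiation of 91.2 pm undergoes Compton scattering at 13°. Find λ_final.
91.2622 pm

Using the Compton scattering formula:
λ' = λ + Δλ = λ + λ_C(1 - cos θ)

Given:
- Initial wavelength λ = 91.2 pm
- Scattering angle θ = 13°
- Compton wavelength λ_C ≈ 2.4263 pm

Calculate the shift:
Δλ = 2.4263 × (1 - cos(13°))
Δλ = 2.4263 × 0.0256
Δλ = 0.0622 pm

Final wavelength:
λ' = 91.2 + 0.0622 = 91.2622 pm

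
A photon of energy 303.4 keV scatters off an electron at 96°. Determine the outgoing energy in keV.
183.2345 keV

First convert energy to wavelength:
λ = hc/E, with hc ≈ 1239.842 keV·pm (i.e. 1239.842 eV·nm)

For E = 303.4 keV = 303400 eV:
λ = 1239.842 keV·pm / 303.4 keV
λ = 4.0865 pm

Calculate the Compton shift:
Δλ = λ_C(1 - cos(96°)) = 2.4263 × 1.1045
Δλ = 2.6799 pm

Final wavelength:
λ' = 4.0865 + 2.6799 = 6.7664 pm

Final energy:
E' = hc/λ' = 1239.842 / 6.7664 = 183.2345 keV

(Intermediate values are shown rounded; full precision is carried through to the final answer.)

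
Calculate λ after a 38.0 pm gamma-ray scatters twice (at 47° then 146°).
43.2094 pm

Apply Compton shift twice:

First scattering at θ₁ = 47°:
Δλ₁ = λ_C(1 - cos(47°))
Δλ₁ = 2.4263 × 0.3180
Δλ₁ = 0.7716 pm

After first scattering:
λ₁ = 38.0 + 0.7716 = 38.7716 pm

Second scattering at θ₂ = 146°:
Δλ₂ = λ_C(1 - cos(146°))
Δλ₂ = 2.4263 × 1.8290
Δλ₂ = 4.4378 pm

Final wavelength:
λ₂ = 38.7716 + 4.4378 = 43.2094 pm

Total shift: Δλ_total = 0.7716 + 4.4378 = 5.2094 pm

(Intermediate values are shown rounded; full precision is carried through to the final answer.)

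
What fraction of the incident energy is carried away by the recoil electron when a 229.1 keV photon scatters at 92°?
0.3169 (or 31.69%)

Calculate initial and final photon energies:

Initial: E₀ = 229.1 keV → λ₀ = 5.4118 pm
Compton shift: Δλ = 2.5110 pm
Final wavelength: λ' = 7.9228 pm
Final energy: E' = 156.4908 keV

Fractional energy loss:
(E₀ - E')/E₀ = (229.1000 - 156.4908)/229.1000
= 72.6092/229.1000
= 0.3169
= 31.69%

(Intermediate values are shown rounded; full precision is carried through to the final answer.)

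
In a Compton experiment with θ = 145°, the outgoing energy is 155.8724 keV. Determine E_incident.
350.1999 keV

Convert final energy to wavelength (hc ≈ 1239.842 keV·pm):
λ' = hc/E' = 1239.842 / 155.8724 = 7.9542 pm

Calculate the Compton shift:
Δλ = λ_C(1 - cos(145°))
Δλ = 2.4263 × (1 - cos(145°))
Δλ = 4.4138 pm

Initial wavelength:
λ = λ' - Δλ = 7.9542 - 4.4138 = 3.5404 pm

Initial energy:
E = hc/λ = 1239.842 / 3.5404 = 350.1999 keV

(Intermediate values are shown rounded; full precision is carried through to the final answer.)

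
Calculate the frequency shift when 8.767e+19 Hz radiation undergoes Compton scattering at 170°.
5.127e+19 Hz (decrease)

Convert frequency to wavelength (c = 299792458 m/s):
λ₀ = c/f₀ = 299792458/8.767e+19 = 3.4195558e-12 m = 3.4196 pm

Calculate Compton shift:
Δλ = λ_C(1 - cos(170°)) = 4.8158 pm

Final wavelength:
λ' = λ₀ + Δλ = 3.4196 + 4.8158 = 8.2353 pm

Final frequency:
f' = c/λ' = 299792458/8.2353152e-12 = 3.6403277e+19 Hz

Frequency shift (decrease):
Δf = f₀ - f' = 8.767e+19 - 3.6403277e+19 = 5.127e+19 Hz

(Intermediate values are shown rounded; full precision is carried through to the final answer.)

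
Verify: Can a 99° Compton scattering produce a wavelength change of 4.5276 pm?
No, inconsistent

Calculate the expected shift for θ = 99°:

Δλ_expected = λ_C(1 - cos(99°))
Δλ_expected = 2.4263 × (1 - cos(99°))
Δλ_expected = 2.4263 × 1.1564
Δλ_expected = 2.8059 pm

Given shift: 4.5276 pm
Expected shift: 2.8059 pm
Difference: 1.7217 pm

The values do not match. The given shift corresponds to θ ≈ 150.0°, not 99°.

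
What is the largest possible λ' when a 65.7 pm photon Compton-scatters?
70.5526 pm (at θ = 180°)

The Compton shift is Δλ = λ_C(1 − cos θ).

Since cos θ ranges from −1 to 1, the factor (1 − cos θ) ranges from 0 to 2; the maximum shift occurs at θ = 180° (backscattering):
Δλ_max = 2λ_C = 2 × 2.4263 pm = 4.8526 pm

Maximum scattered wavelength:
λ'_max = λ₀ + Δλ_max = 65.7 + 4.8526 = 70.5526 pm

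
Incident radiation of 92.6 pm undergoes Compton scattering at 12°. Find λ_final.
92.6530 pm

Using the Compton scattering formula:
λ' = λ + Δλ = λ + λ_C(1 - cos θ)

Given:
- Initial wavelength λ = 92.6 pm
- Scattering angle θ = 12°
- Compton wavelength λ_C ≈ 2.4263 pm

Calculate the shift:
Δλ = 2.4263 × (1 - cos(12°))
Δλ = 2.4263 × 0.0219
Δλ = 0.0530 pm

Final wavelength:
λ' = 92.6 + 0.0530 = 92.6530 pm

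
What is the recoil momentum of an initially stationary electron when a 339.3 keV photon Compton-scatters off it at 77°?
1.9351e-22 kg·m/s

The electron is initially at rest, so by conservation of momentum:
p⃗_e = p⃗₀ − p⃗'  (incident photon momentum minus scattered photon momentum)

Photon momentum magnitudes (p = h/λ = E/c):
λ₀ = hc/E₀ = 3.6541 pm → p₀ = h/λ₀ = 1.8133e-22 kg·m/s
Δλ = λ_C(1 − cos 77°) = 1.8805 pm
λ' = 5.5346 pm → p' = h/λ' = 1.1972e-22 kg·m/s

The scattered photon makes angle θ = 77° with the incident direction, so by the law of cosines:
|p⃗_e|² = p₀² + p'² − 2p₀p'cos θ
|p⃗_e|² = (1.8133e-22)² + (1.1972e-22)² − 2·1.8133e-22·1.1972e-22·cos(77°)
|p⃗_e| = 1.9351e-22 kg·m/s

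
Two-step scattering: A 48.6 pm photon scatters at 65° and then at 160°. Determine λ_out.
54.7072 pm

Apply Compton shift twice:

First scattering at θ₁ = 65°:
Δλ₁ = λ_C(1 - cos(65°))
Δλ₁ = 2.4263 × 0.5774
Δλ₁ = 1.4009 pm

After first scattering:
λ₁ = 48.6 + 1.4009 = 50.0009 pm

Second scattering at θ₂ = 160°:
Δλ₂ = λ_C(1 - cos(160°))
Δλ₂ = 2.4263 × 1.9397
Δλ₂ = 4.7063 pm

Final wavelength:
λ₂ = 50.0009 + 4.7063 = 54.7072 pm

Total shift: Δλ_total = 1.4009 + 4.7063 = 6.1072 pm

(Intermediate values are shown rounded; full precision is carried through to the final answer.)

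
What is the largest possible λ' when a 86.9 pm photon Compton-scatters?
91.7526 pm (at θ = 180°)

The Compton shift is Δλ = λ_C(1 − cos θ).

Since cos θ ranges from −1 to 1, the factor (1 − cos θ) ranges from 0 to 2; the maximum shift occurs at θ = 180° (backscattering):
Δλ_max = 2λ_C = 2 × 2.4263 pm = 4.8526 pm

Maximum scattered wavelength:
λ'_max = λ₀ + Δλ_max = 86.9 + 4.8526 = 91.7526 pm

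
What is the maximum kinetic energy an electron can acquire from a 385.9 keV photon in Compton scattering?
232.1779 keV

Maximum energy transfer occurs at θ = 180° (backscattering).

Initial photon: E₀ = 385.9 keV → λ₀ = 3.2129 pm

Maximum Compton shift (at 180°):
Δλ_max = 2λ_C = 2 × 2.4263 = 4.8526 pm

Final wavelength:
λ' = 3.2129 + 4.8526 = 8.0655 pm

Minimum photon energy (maximum energy to electron):
E'_min = hc/λ' = 153.7221 keV

Maximum electron kinetic energy:
K_max = E₀ - E'_min = 385.9000 - 153.7221 = 232.1779 keV

(Intermediate values are shown rounded; full precision is carried through to the final answer.)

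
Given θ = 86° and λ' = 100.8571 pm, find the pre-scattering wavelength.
98.6000 pm

From λ' = λ + Δλ, we have λ = λ' - Δλ

First calculate the Compton shift:
Δλ = λ_C(1 - cos θ)
Δλ = 2.4263 × (1 - cos(86°))
Δλ = 2.4263 × 0.9302
Δλ = 2.2571 pm

Initial wavelength:
λ = λ' - Δλ
λ = 100.8571 - 2.2571
λ = 98.6000 pm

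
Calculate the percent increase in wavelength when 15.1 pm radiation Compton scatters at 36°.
3.0688%

Calculate the Compton shift:
Δλ = λ_C(1 - cos(36°))
Δλ = 2.4263 × (1 - cos(36°))
Δλ = 2.4263 × 0.1910
Δλ = 0.4634 pm

Percentage change:
(Δλ/λ₀) × 100 = (0.4634/15.1) × 100
= 3.0688%

(Intermediate values are shown rounded; full precision is carried through to the final answer.)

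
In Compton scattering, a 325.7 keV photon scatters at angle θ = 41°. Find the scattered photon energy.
281.6638 keV

First convert energy to wavelength:
λ = hc/E, with hc ≈ 1239.842 keV·pm (i.e. 1239.842 eV·nm)

For E = 325.7 keV = 325700 eV:
λ = 1239.842 keV·pm / 325.7 keV
λ = 3.8067 pm

Calculate the Compton shift:
Δλ = λ_C(1 - cos(41°)) = 2.4263 × 0.2453
Δλ = 0.5952 pm

Final wavelength:
λ' = 3.8067 + 0.5952 = 4.4019 pm

Final energy:
E' = hc/λ' = 1239.842 / 4.4019 = 281.6638 keV

(Intermediate values are shown rounded; full precision is carried through to the final answer.)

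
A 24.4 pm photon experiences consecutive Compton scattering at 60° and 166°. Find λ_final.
30.3937 pm

Apply Compton shift twice:

First scattering at θ₁ = 60°:
Δλ₁ = λ_C(1 - cos(60°))
Δλ₁ = 2.4263 × 0.5000
Δλ₁ = 1.2132 pm

After first scattering:
λ₁ = 24.4 + 1.2132 = 25.6132 pm

Second scattering at θ₂ = 166°:
Δλ₂ = λ_C(1 - cos(166°))
Δλ₂ = 2.4263 × 1.9703
Δλ₂ = 4.7805 pm

Final wavelength:
λ₂ = 25.6132 + 4.7805 = 30.3937 pm

Total shift: Δλ_total = 1.2132 + 4.7805 = 5.9937 pm

(Intermediate values are shown rounded; full precision is carried through to the final answer.)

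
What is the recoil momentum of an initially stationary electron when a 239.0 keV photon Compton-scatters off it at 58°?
1.1447e-22 kg·m/s

The electron is initially at rest, so by conservation of momentum:
p⃗_e = p⃗₀ − p⃗'  (incident photon momentum minus scattered photon momentum)

Photon momentum magnitudes (p = h/λ = E/c):
λ₀ = hc/E₀ = 5.1876 pm → p₀ = h/λ₀ = 1.2773e-22 kg·m/s
Δλ = λ_C(1 − cos 58°) = 1.1406 pm
λ' = 6.3282 pm → p' = h/λ' = 1.0471e-22 kg·m/s

The scattered photon makes angle θ = 58° with the incident direction, so by the law of cosines:
|p⃗_e|² = p₀² + p'² − 2p₀p'cos θ
|p⃗_e|² = (1.2773e-22)² + (1.0471e-22)² − 2·1.2773e-22·1.0471e-22·cos(58°)
|p⃗_e| = 1.1447e-22 kg·m/s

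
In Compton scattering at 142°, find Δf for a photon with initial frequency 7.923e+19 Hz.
4.232e+19 Hz (decrease)

Convert frequency to wavelength (c = 299792458 m/s):
λ₀ = c/f₀ = 299792458/7.923e+19 = 3.7838250e-12 m = 3.7838 pm

Calculate Compton shift:
Δλ = λ_C(1 - cos(142°)) = 4.3383 pm

Final wavelength:
λ' = λ₀ + Δλ = 3.7838 + 4.3383 = 8.1221 pm

Final frequency:
f' = c/λ' = 299792458/8.1220938e-12 = 3.6910736e+19 Hz

Frequency shift (decrease):
Δf = f₀ - f' = 7.923e+19 - 3.6910736e+19 = 4.232e+19 Hz

(Intermediate values are shown rounded; full precision is carried through to the final answer.)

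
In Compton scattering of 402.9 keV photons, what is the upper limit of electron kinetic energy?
246.5500 keV

Maximum energy transfer occurs at θ = 180° (backscattering).

Initial photon: E₀ = 402.9 keV → λ₀ = 3.0773 pm

Maximum Compton shift (at 180°):
Δλ_max = 2λ_C = 2 × 2.4263 = 4.8526 pm

Final wavelength:
λ' = 3.0773 + 4.8526 = 7.9299 pm

Minimum photon energy (maximum energy to electron):
E'_min = hc/λ' = 156.3500 keV

Maximum electron kinetic energy:
K_max = E₀ - E'_min = 402.9000 - 156.3500 = 246.5500 keV

(Intermediate values are shown rounded; full precision is carried through to the final answer.)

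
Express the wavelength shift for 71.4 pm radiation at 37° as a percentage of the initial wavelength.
0.6843%

Calculate the Compton shift:
Δλ = λ_C(1 - cos(37°))
Δλ = 2.4263 × (1 - cos(37°))
Δλ = 2.4263 × 0.2014
Δλ = 0.4886 pm

Percentage change:
(Δλ/λ₀) × 100 = (0.4886/71.4) × 100
= 0.6843%

(Intermediate values are shown rounded; full precision is carried through to the final answer.)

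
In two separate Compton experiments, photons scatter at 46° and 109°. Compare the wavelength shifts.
109° produces the larger shift by a factor of 4.341

Calculate both shifts using Δλ = λ_C(1 - cos θ):

For θ₁ = 46°:
Δλ₁ = 2.4263 × (1 - cos(46°))
Δλ₁ = 2.4263 × 0.3053
Δλ₁ = 0.7409 pm

For θ₂ = 109°:
Δλ₂ = 2.4263 × (1 - cos(109°))
Δλ₂ = 2.4263 × 1.3256
Δλ₂ = 3.2162 pm

The 109° angle produces the larger shift.
Ratio: 3.2162/0.7409 = 4.341

(Intermediate values are shown rounded; full precision is carried through to the final answer.)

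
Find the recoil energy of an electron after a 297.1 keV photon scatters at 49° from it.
49.5106 keV

By energy conservation: K_e = E_initial - E_final

First find the scattered photon energy:
Initial wavelength: λ = hc/E = 4.1731 pm
Compton shift: Δλ = λ_C(1 - cos(49°)) = 0.8345 pm
Final wavelength: λ' = 4.1731 + 0.8345 = 5.0077 pm
Final photon energy: E' = hc/λ' = 247.5894 keV

Electron kinetic energy:
K_e = E - E' = 297.1000 - 247.5894 = 49.5106 keV

(Intermediate values are shown rounded; full precision is carried through to the final answer.)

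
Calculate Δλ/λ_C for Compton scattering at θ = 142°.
1.7880 λ_C

The Compton shift formula is:
Δλ = λ_C(1 - cos θ)

Dividing both sides by λ_C:
Δλ/λ_C = 1 - cos θ

For θ = 142°:
Δλ/λ_C = 1 - cos(142°)
Δλ/λ_C = 1 - -0.7880
Δλ/λ_C = 1.7880

This means the shift is 1.7880 × λ_C = 4.3383 pm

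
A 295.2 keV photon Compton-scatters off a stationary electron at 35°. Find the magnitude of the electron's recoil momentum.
9.1507e-23 kg·m/s

The electron is initially at rest, so by conservation of momentum:
p⃗_e = p⃗₀ − p⃗'  (incident photon momentum minus scattered photon momentum)

Photon momentum magnitudes (p = h/λ = E/c):
λ₀ = hc/E₀ = 4.2000 pm → p₀ = h/λ₀ = 1.5776e-22 kg·m/s
Δλ = λ_C(1 − cos 35°) = 0.4388 pm
λ' = 4.6388 pm → p' = h/λ' = 1.4284e-22 kg·m/s

The scattered photon makes angle θ = 35° with the incident direction, so by the law of cosines:
|p⃗_e|² = p₀² + p'² − 2p₀p'cos θ
|p⃗_e|² = (1.5776e-22)² + (1.4284e-22)² − 2·1.5776e-22·1.4284e-22·cos(35°)
|p⃗_e| = 9.1507e-23 kg·m/s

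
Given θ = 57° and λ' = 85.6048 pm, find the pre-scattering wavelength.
84.5000 pm

From λ' = λ + Δλ, we have λ = λ' - Δλ

First calculate the Compton shift:
Δλ = λ_C(1 - cos θ)
Δλ = 2.4263 × (1 - cos(57°))
Δλ = 2.4263 × 0.4554
Δλ = 1.1048 pm

Initial wavelength:
λ = λ' - Δλ
λ = 85.6048 - 1.1048
λ = 84.5000 pm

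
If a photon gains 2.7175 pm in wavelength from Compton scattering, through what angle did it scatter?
96.89°

From the Compton formula Δλ = λ_C(1 - cos θ), we can solve for θ:

cos θ = 1 - Δλ/λ_C

Given:
- Δλ = 2.7175 pm
- λ_C = h/(m_e·c) ≈ 2.42631024 pm

cos θ = 1 - 2.7175/2.42631024
cos θ = 1 - 1.120013
cos θ = -0.120013

θ = arccos(-0.120013)
θ = 96.89°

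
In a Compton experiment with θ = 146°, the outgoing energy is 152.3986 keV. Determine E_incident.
335.3001 keV

Convert final energy to wavelength (hc ≈ 1239.842 keV·pm):
λ' = hc/E' = 1239.842 / 152.3986 = 8.1355 pm

Calculate the Compton shift:
Δλ = λ_C(1 - cos(146°))
Δλ = 2.4263 × (1 - cos(146°))
Δλ = 4.4378 pm

Initial wavelength:
λ = λ' - Δλ = 8.1355 - 4.4378 = 3.6977 pm

Initial energy:
E = hc/λ = 1239.842 / 3.6977 = 335.3001 keV

(Intermediate values are shown rounded; full precision is carried through to the final answer.)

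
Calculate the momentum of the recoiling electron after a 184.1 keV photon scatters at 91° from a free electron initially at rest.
1.2293e-22 kg·m/s

The electron is initially at rest, so by conservation of momentum:
p⃗_e = p⃗₀ − p⃗'  (incident photon momentum minus scattered photon momentum)

Photon momentum magnitudes (p = h/λ = E/c):
λ₀ = hc/E₀ = 6.7346 pm → p₀ = h/λ₀ = 9.8388e-23 kg·m/s
Δλ = λ_C(1 − cos 91°) = 2.4687 pm
λ' = 9.2033 pm → p' = h/λ' = 7.1997e-23 kg·m/s

The scattered photon makes angle θ = 91° with the incident direction, so by the law of cosines:
|p⃗_e|² = p₀² + p'² − 2p₀p'cos θ
|p⃗_e|² = (9.8388e-23)² + (7.1997e-23)² − 2·9.8388e-23·7.1997e-23·cos(91°)
|p⃗_e| = 1.2293e-22 kg·m/s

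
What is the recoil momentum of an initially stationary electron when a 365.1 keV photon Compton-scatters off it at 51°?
1.5487e-22 kg·m/s

The electron is initially at rest, so by conservation of momentum:
p⃗_e = p⃗₀ − p⃗'  (incident photon momentum minus scattered photon momentum)

Photon momentum magnitudes (p = h/λ = E/c):
λ₀ = hc/E₀ = 3.3959 pm → p₀ = h/λ₀ = 1.9512e-22 kg·m/s
Δλ = λ_C(1 − cos 51°) = 0.8994 pm
λ' = 4.2953 pm → p' = h/λ' = 1.5426e-22 kg·m/s

The scattered photon makes angle θ = 51° with the incident direction, so by the law of cosines:
|p⃗_e|² = p₀² + p'² − 2p₀p'cos θ
|p⃗_e|² = (1.9512e-22)² + (1.5426e-22)² − 2·1.9512e-22·1.5426e-22·cos(51°)
|p⃗_e| = 1.5487e-22 kg·m/s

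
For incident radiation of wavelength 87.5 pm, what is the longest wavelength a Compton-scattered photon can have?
92.3526 pm (at θ = 180°)

The Compton shift is Δλ = λ_C(1 − cos θ).

Since cos θ ranges from −1 to 1, the factor (1 − cos θ) ranges from 0 to 2; the maximum shift occurs at θ = 180° (backscattering):
Δλ_max = 2λ_C = 2 × 2.4263 pm = 4.8526 pm

Maximum scattered wavelength:
λ'_max = λ₀ + Δλ_max = 87.5 + 4.8526 = 92.3526 pm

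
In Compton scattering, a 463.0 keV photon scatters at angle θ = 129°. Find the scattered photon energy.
186.9743 keV

First convert energy to wavelength:
λ = hc/E, with hc ≈ 1239.842 keV·pm (i.e. 1239.842 eV·nm)

For E = 463.0 keV = 463000 eV:
λ = 1239.842 keV·pm / 463.0 keV
λ = 2.6778 pm

Calculate the Compton shift:
Δλ = λ_C(1 - cos(129°)) = 2.4263 × 1.6293
Δλ = 3.9532 pm

Final wavelength:
λ' = 2.6778 + 3.9532 = 6.6311 pm

Final energy:
E' = hc/λ' = 1239.842 / 6.6311 = 186.9743 keV

(Intermediate values are shown rounded; full precision is carried through to the final answer.)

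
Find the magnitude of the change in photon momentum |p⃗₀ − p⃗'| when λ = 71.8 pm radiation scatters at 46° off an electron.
7.1754e-24 kg·m/s

Photon momentum magnitude is p = h/λ.

Initial momentum:
p₀ = h/λ = 6.6261e-34/7.1800e-11 = 9.2285e-24 kg·m/s

After scattering:
λ' = λ + Δλ = 71.8 + 0.7409 = 72.5409 pm
p' = h/λ' = 6.6261e-34/7.2541e-11 = 9.1343e-24 kg·m/s

Momentum is a vector; the scattered photon's direction makes angle θ = 46° with the incident direction. The magnitude of the vector change Δp⃗ = p⃗₀ − p⃗' is found from the law of cosines:
|Δp⃗|² = p₀² + p'² − 2p₀p'cos θ
|Δp⃗|² = (9.2285e-24)² + (9.1343e-24)² − 2·9.2285e-24·9.1343e-24·cos(46°)
|Δp⃗| = 7.1754e-24 kg·m/s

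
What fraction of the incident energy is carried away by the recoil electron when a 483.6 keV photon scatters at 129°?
0.6066 (or 60.66%)

Calculate initial and final photon energies:

Initial: E₀ = 483.6 keV → λ₀ = 2.5638 pm
Compton shift: Δλ = 3.9532 pm
Final wavelength: λ' = 6.5170 pm
Final energy: E' = 190.2470 keV

Fractional energy loss:
(E₀ - E')/E₀ = (483.6000 - 190.2470)/483.6000
= 293.3530/483.6000
= 0.6066
= 60.66%

(Intermediate values are shown rounded; full precision is carried through to the final answer.)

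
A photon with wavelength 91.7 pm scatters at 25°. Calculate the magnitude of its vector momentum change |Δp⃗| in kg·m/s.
3.1241e-24 kg·m/s

Photon momentum magnitude is p = h/λ.

Initial momentum:
p₀ = h/λ = 6.6261e-34/9.1700e-11 = 7.2258e-24 kg·m/s

After scattering:
λ' = λ + Δλ = 91.7 + 0.2273 = 91.9273 pm
p' = h/λ' = 6.6261e-34/9.1927e-11 = 7.2079e-24 kg·m/s

Momentum is a vector; the scattered photon's direction makes angle θ = 25° with the incident direction. The magnitude of the vector change Δp⃗ = p⃗₀ − p⃗' is found from the law of cosines:
|Δp⃗|² = p₀² + p'² − 2p₀p'cos θ
|Δp⃗|² = (7.2258e-24)² + (7.2079e-24)² − 2·7.2258e-24·7.2079e-24·cos(25°)
|Δp⃗| = 3.1241e-24 kg·m/s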